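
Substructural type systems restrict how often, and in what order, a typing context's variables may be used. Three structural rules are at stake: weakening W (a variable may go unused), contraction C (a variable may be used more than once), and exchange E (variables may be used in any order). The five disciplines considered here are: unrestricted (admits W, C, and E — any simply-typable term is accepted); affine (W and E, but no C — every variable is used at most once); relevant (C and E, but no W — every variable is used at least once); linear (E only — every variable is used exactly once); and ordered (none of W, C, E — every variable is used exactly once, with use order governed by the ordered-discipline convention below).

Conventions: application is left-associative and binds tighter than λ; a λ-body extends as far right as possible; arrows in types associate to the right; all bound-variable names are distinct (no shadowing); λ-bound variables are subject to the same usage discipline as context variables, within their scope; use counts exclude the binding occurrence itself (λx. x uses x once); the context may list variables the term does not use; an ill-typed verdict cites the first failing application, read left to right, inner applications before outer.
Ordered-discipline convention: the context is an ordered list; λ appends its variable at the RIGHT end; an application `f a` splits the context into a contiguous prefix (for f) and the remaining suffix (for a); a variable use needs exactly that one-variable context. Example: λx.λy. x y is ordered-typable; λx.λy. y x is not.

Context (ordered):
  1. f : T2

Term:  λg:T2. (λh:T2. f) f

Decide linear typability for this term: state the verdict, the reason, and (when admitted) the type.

no — uses contraction: f ×2; needs weakening: g, h unused
use counts: f ×2; g [bound] ×0; h [bound] ×0
left-to-right use order: f, f
typing: ✓ — T2 → T2
summary: ordered ✗ | linear ✗ | affine ✗ | relevant ✗ | unrestricted ✓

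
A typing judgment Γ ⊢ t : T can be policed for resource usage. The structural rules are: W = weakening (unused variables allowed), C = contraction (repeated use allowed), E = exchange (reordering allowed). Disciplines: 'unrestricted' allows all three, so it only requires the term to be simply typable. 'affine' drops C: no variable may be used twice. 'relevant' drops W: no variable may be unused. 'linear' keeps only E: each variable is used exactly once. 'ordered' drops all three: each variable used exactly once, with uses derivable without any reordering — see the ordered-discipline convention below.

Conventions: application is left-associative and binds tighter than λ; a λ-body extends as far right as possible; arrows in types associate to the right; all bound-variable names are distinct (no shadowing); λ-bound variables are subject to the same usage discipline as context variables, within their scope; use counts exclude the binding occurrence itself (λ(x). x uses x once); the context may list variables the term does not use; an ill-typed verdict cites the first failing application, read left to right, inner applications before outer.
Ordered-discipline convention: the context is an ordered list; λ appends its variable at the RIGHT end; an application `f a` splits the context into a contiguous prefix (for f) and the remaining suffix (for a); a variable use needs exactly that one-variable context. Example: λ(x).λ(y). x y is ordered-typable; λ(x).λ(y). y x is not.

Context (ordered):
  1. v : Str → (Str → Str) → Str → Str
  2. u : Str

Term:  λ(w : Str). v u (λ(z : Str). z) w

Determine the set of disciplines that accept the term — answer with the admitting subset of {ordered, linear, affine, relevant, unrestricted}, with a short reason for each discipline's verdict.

admitted in: ordered, linear, affine, relevant, unrestricted
variable uses: v: 1; u: 1; w (λ-bound): 1; z (λ-bound): 1
order of uses: v, u, z, w
typing: well-typed — term : Str → Str
ordered ✓ (single-use (v, u, w, z), ordered derivation ok)
linear ✓ (exactly-once usage across v, u, w, z)
affine ✓ (v, u, w, z: no repeats, contraction unneeded)
relevant ✓ (every one of v, u, w, z appears)
unrestricted ✓ (well-typed at Str → Str; no restrictions here)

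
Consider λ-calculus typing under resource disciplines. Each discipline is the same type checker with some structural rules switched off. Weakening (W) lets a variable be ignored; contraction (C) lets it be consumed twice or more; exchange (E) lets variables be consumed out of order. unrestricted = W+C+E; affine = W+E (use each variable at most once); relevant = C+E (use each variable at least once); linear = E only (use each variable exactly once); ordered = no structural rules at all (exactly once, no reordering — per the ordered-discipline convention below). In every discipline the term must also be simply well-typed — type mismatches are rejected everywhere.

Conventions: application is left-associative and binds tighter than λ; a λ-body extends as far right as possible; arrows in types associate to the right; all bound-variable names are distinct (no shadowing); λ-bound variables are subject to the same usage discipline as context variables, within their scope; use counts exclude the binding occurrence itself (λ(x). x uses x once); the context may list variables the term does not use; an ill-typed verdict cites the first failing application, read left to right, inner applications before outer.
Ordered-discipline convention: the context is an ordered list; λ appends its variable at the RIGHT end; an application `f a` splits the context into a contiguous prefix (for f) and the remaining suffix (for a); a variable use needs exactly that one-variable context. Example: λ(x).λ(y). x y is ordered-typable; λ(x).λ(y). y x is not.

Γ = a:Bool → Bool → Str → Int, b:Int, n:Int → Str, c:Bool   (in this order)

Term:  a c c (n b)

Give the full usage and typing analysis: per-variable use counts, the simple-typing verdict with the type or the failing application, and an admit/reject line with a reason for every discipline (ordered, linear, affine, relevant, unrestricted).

variable uses: a=1; b=1; n=1; c=2
left-to-right use order: a, c, c, n, b
typing: ✓ — Int
ordered: ✗ — needs contraction — c ×2
linear: ✗ — needs contraction — c ×2
affine: ✗ — needs contraction — c ×2
relevant: ✓ — every one of a, b, n, c appears
unrestricted: ✓ — simply typable at Int; W, C, E all held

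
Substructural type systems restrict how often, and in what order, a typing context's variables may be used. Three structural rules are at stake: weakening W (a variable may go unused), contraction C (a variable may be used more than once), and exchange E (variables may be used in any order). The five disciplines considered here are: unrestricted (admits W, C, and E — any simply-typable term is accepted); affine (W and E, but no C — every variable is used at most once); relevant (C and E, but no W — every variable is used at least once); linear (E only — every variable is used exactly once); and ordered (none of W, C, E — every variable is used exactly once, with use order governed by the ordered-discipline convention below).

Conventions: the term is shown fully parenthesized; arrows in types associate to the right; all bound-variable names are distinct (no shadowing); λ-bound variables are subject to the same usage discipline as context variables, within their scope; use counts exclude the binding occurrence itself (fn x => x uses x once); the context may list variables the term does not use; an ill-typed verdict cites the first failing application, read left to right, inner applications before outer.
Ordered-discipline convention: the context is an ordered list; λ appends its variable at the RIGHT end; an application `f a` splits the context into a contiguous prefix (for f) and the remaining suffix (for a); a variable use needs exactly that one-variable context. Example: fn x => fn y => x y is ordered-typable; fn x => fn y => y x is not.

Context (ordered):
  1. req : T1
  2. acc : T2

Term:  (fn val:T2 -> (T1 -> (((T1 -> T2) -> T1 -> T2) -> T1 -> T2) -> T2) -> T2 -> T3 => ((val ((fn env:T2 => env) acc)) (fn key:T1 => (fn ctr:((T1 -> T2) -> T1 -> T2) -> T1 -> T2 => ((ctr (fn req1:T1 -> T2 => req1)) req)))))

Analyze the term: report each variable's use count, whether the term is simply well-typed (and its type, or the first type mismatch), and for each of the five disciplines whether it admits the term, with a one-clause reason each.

use counts: req: 1, acc: 1, val (λ-bound): 1, env (λ-bound): 1, key (λ-bound): 0, ctr (λ-bound): 1, req1 (λ-bound): 1
uses in reading order: val, env, acc, ctr, req1, req
typing: the term checks, with type (T2 -> (T1 -> (((T1 -> T2) -> T1 -> T2) -> T1 -> T2) -> T2) -> T2 -> T3) -> T2 -> T3
ordered ✗ (key left unused)
linear ✗ (key left unused)
affine ✓ (none of req, acc, val, env, key, ctr, req1 used more than once)
relevant ✗ (key left unused)
unrestricted ✓ (simply typable at (T2 -> (T1 -> (((T1 -> T2) -> T1 -> T2) -> T1 -> T2) -> T2) -> T2 -> T3) -> T2 -> T3; W, C, E all held)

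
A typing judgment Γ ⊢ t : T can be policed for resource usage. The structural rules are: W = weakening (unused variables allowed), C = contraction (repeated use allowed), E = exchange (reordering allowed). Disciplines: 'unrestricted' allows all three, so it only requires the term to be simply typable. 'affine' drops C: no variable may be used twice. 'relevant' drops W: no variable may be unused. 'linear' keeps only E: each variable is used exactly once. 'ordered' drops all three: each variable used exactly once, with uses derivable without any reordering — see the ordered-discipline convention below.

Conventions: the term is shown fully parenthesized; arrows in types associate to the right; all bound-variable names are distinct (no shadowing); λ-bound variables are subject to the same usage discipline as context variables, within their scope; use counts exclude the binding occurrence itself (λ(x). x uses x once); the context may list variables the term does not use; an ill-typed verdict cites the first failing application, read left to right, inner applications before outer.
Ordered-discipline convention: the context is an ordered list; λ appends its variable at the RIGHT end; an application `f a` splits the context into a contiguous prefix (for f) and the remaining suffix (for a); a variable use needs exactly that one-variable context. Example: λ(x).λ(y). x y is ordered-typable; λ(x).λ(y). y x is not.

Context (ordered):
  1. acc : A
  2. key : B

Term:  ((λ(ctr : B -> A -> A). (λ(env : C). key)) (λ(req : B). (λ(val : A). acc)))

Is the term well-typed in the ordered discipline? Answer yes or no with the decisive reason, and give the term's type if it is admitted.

no — ctr, env, req, val never used (weakening)
usage: acc=1, key=1, ctr [bound]=0, env [bound]=0, req [bound]=0, val [bound]=0
left-to-right use order: key, acc
typing: well-typed at C -> B
per-discipline verdicts: ordered ✗ · linear ✗ · affine ✓ · relevant ✗ · unrestricted ✓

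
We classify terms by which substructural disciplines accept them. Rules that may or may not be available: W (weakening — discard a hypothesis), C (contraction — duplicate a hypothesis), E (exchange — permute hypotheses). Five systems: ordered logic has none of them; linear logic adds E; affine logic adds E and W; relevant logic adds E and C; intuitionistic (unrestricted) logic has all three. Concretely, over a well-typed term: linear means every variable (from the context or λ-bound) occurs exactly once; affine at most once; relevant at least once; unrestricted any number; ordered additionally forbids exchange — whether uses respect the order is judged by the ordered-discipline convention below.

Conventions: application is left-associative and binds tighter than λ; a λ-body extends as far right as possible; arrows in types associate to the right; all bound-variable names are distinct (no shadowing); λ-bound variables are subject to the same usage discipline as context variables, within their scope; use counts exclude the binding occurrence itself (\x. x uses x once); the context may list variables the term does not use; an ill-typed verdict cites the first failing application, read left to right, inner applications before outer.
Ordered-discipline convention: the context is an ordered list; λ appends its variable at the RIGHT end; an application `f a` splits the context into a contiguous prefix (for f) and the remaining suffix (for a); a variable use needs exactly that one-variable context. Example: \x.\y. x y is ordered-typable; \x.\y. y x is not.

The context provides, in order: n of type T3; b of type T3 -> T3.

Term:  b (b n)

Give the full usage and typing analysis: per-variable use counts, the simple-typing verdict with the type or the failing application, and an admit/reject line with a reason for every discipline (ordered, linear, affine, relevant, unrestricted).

use counts: n: 1×, b: 2×
use order (left to right): b, b, n
typing: well-typed — term : T3
ordered: ✗ — repeated use of b ×2
linear: ✗ — repeated use of b ×2
affine: ✗ — repeated use of b ×2
relevant: ✓ — at least one use each (n, b)
unrestricted: ✓ — simply typable at T3; W, C, E all held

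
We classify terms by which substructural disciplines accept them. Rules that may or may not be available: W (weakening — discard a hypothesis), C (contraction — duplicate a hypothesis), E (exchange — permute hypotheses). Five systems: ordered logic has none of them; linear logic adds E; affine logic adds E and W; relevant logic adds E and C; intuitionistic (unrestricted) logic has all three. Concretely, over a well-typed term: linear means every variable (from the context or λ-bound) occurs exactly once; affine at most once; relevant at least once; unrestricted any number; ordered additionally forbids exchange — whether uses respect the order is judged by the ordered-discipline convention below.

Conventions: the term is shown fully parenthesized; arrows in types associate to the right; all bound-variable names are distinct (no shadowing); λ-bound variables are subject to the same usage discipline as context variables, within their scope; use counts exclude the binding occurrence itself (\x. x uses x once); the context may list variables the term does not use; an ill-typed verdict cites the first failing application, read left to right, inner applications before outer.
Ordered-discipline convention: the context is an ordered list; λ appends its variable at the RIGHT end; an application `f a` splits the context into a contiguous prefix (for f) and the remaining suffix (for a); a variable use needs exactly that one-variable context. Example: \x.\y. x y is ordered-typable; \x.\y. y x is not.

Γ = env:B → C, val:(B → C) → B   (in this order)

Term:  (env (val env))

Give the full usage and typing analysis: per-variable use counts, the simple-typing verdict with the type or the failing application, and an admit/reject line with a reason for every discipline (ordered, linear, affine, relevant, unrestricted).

usage: env ×2, val ×1
use order (left to right): env, val, env
typing: well-typed — term : C
ordered: ✗, repeated use of env ×2
linear: ✗, repeated use of env ×2
affine: ✗, repeated use of env ×2
relevant: ✓, none of env, val goes unused
unrestricted: ✓, well-typed at C; no restrictions here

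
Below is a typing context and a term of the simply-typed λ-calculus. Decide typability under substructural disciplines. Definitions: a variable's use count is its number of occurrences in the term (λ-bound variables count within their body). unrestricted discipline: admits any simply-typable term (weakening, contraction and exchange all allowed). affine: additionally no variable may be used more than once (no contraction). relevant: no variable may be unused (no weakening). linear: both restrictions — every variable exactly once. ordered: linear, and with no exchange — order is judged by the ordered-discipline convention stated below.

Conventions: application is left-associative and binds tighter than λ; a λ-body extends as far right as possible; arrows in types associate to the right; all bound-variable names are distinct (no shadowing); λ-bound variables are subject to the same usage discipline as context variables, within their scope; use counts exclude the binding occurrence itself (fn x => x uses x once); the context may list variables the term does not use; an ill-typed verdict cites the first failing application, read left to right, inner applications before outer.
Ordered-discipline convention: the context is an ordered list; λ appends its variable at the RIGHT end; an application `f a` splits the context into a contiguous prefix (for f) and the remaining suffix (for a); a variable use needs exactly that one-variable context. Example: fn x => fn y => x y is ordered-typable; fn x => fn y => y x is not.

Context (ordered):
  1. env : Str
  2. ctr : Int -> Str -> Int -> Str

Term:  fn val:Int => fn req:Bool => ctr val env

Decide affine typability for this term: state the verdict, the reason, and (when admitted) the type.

yes — at most one use each (env, ctr, val, req); term : Int -> Bool -> Int -> Str
variable uses: env ×1, ctr ×1, val [bound] ×1, req [bound] ×0
order of uses: ctr, val, env
typing: well-typed at Int -> Bool -> Int -> Str
across the five disciplines: ordered ✗, linear ✗, affine ✓, relevant ✗, unrestricted ✓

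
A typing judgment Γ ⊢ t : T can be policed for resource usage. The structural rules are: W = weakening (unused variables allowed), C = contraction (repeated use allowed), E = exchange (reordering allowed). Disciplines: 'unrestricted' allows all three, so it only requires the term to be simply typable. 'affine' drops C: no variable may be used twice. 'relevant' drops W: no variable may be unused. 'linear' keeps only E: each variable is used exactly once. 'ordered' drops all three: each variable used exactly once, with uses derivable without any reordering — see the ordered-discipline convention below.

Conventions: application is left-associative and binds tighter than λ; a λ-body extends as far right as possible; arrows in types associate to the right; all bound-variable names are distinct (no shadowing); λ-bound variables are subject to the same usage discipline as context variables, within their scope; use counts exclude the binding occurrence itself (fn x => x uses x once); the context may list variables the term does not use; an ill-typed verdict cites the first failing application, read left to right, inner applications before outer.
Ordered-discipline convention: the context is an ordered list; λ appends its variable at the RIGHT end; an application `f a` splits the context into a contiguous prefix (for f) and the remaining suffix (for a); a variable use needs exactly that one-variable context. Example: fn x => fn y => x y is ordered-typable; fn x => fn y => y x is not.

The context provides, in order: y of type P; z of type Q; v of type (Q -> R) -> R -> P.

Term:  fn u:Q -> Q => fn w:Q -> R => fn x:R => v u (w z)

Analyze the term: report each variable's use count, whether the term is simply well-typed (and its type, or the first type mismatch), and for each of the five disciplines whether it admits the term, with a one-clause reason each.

use counts: y=0, z=1, v=1, u (λ-bound)=1, w (λ-bound)=1, x (λ-bound)=0
order of uses: v, u, w, z
typing: ill-typed: an argument Q -> Q mismatches the expected Q -> R
ordered: ✗ — the type mismatch rejects it
linear: ✗ — not simply typable
affine: ✗ — fails simple typing
relevant: ✗ — a type mismatch blocks all five
unrestricted: ✗ — the type mismatch rejects it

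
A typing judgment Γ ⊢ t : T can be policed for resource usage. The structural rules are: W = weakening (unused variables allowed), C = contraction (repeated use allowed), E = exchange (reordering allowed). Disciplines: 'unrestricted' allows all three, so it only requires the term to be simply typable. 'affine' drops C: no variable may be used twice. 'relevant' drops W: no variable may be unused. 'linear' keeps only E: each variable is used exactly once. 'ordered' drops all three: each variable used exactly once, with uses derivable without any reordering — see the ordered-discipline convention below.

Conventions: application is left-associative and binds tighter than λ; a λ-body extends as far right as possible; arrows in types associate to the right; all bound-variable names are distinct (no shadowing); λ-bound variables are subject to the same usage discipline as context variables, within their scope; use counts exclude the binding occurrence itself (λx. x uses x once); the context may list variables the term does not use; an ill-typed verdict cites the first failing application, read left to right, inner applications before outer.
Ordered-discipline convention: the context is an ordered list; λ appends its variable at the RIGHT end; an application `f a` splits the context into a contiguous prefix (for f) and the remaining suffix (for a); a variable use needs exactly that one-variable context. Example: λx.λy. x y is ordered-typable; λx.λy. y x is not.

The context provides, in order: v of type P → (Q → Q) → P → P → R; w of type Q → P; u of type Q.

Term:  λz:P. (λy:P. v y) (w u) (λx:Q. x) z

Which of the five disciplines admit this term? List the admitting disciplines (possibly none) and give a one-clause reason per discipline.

admitting disciplines: ordered, linear, affine, relevant, unrestricted
counts: v: 1, w: 1, u: 1, z (bound): 1, y (bound): 1, x (bound): 1
order of uses: v, y, w, u, x, z
typing: well-typed — term : P → P → R
ordered ✓ (v, w, u, z, y, x once each; derivable with no W/C/E)
linear ✓ (exactly-once usage across v, w, u, z, y, x)
affine ✓ (at most one use each (v, w, u, z, y, x))
relevant ✓ (none of v, w, u, z, y, x goes unused)
unrestricted ✓ (type-checks (P → P → R) and nothing is barred)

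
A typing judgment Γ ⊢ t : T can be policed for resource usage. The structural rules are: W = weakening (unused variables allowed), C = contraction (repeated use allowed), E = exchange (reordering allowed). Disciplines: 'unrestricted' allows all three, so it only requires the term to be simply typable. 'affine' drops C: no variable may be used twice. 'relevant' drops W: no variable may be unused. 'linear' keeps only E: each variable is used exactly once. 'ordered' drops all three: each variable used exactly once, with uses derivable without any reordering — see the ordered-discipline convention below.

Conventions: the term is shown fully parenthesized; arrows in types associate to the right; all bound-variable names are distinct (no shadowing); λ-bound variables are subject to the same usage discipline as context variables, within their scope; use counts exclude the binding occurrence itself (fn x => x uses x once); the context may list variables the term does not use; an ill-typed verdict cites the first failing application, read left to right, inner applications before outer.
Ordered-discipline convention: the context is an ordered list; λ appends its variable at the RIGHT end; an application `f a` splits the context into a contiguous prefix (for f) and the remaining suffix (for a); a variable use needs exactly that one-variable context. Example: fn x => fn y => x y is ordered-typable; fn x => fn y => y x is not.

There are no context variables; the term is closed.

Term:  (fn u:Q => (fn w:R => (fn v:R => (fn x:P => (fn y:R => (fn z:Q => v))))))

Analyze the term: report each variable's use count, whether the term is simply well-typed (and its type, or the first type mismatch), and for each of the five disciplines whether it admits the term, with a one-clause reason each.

counts: u (bound): 0×; w (bound): 0×; v (bound): 1×; x (bound): 0×; y (bound): 0×; z (bound): 0×
order of uses: v
typing: the term checks, with type Q → R → R → P → R → Q → R
ordered: ✗, needs weakening: u, w, x, y, z unused
linear: ✗, needs weakening: u, w, x, y, z unused
affine: ✓, u, w, v, x, y, z: no repeats, contraction unneeded
relevant: ✗, needs weakening: u, w, x, y, z unused
unrestricted: ✓, simply typable at Q → R → R → P → R → Q → R; W, C, E all held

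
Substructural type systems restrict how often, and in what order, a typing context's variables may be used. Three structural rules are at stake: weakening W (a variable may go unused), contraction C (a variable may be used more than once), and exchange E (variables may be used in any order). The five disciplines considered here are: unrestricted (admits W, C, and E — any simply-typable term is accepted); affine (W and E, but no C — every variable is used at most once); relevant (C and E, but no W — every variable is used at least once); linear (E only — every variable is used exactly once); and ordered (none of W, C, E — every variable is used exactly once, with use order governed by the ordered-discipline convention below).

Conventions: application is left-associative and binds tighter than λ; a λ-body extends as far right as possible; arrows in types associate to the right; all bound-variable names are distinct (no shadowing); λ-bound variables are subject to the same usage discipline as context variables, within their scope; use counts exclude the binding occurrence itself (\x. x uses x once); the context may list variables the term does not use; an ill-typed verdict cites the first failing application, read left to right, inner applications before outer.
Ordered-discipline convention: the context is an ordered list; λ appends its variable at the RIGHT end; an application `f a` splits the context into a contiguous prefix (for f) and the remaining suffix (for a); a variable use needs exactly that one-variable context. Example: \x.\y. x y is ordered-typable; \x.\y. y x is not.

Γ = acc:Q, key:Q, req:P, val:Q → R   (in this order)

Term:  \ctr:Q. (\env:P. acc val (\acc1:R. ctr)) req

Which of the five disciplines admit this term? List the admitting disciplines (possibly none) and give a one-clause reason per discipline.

accepted by: none
use counts: acc: 1×; key: 0×; req: 1×; val: 1×; ctr [bound]: 1×; env [bound]: 0×; acc1 [bound]: 0×
uses in reading order: acc, val, ctr, req
typing: ill-typed: non-function type Q applied to an argument
ordered: ✗, fails simple typing
linear: ✗, a type mismatch blocks all five
affine: ✗, the type mismatch rejects it
relevant: ✗, not simply typable
unrestricted: ✗, fails simple typing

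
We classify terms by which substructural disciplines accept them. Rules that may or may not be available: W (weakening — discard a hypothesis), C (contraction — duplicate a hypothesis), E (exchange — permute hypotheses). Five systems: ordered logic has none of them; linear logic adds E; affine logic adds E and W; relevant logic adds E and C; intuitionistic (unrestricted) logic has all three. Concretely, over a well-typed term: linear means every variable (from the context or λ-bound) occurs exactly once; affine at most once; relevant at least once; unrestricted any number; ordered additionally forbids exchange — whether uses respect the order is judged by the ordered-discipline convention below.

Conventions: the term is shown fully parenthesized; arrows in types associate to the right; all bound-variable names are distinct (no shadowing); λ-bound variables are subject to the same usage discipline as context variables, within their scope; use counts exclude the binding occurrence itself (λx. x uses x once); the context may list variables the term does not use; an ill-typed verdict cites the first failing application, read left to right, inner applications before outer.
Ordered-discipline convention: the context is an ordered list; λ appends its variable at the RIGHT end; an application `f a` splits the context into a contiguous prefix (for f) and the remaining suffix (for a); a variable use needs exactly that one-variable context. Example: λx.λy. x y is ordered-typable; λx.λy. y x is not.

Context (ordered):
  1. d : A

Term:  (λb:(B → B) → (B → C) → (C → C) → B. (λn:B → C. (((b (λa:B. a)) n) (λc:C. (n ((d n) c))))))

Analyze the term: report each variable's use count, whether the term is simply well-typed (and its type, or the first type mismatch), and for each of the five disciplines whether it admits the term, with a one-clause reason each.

counts: d: 1, b (λ-bound): 1, n (λ-bound): 3, a (λ-bound): 1, c (λ-bound): 1
order of uses: b, a, n, n, d, n, c
typing: ill-typed: non-arrow in function slot: A
ordered ✗ (a type mismatch blocks all five)
linear ✗ (the type mismatch rejects it)
affine ✗ (not simply typable)
relevant ✗ (fails simple typing)
unrestricted ✗ (a type mismatch blocks all five)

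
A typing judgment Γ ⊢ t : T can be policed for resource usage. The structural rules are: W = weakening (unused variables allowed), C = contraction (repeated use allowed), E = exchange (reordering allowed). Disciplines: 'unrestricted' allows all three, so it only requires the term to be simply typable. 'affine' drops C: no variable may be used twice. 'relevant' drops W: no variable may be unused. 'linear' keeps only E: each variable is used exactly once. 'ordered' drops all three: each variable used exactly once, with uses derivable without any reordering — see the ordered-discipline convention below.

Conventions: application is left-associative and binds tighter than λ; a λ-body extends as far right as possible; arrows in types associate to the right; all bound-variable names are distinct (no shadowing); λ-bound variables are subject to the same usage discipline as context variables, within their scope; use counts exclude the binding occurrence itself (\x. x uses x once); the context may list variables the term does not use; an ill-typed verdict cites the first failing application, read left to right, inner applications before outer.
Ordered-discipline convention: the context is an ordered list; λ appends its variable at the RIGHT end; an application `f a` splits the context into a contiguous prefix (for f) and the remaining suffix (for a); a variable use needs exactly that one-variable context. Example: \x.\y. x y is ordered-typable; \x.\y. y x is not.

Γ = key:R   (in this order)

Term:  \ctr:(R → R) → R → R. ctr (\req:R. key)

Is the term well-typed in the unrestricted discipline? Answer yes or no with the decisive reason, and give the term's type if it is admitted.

yes — typability at ((R → R) → R → R) → R → R is all that's needed; term : ((R → R) → R → R) → R → R
use counts: key: 1; ctr [bound]: 1; req [bound]: 0
order of uses: ctr, key
typing: ✓ — ((R → R) → R → R) → R → R
all disciplines: ordered ✗, linear ✗, affine ✓, relevant ✗, unrestricted ✓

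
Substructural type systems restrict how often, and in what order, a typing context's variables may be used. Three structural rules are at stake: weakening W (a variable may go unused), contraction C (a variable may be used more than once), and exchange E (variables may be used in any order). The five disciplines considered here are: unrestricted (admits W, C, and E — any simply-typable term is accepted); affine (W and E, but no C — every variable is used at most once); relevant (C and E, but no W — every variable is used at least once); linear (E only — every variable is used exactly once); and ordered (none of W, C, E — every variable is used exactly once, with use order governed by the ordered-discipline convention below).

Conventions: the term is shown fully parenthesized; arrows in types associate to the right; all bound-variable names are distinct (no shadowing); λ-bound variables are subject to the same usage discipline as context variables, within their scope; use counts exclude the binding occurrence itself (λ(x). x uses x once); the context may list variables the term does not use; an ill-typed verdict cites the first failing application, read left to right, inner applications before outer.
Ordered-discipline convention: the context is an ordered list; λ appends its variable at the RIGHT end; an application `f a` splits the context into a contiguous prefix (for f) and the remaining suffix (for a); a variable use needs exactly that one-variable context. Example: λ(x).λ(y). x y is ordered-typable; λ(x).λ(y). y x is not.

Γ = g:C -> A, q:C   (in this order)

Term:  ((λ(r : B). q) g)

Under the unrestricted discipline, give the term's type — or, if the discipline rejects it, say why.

not well-typed under unrestricted — the type mismatch rejects it
use counts: g ×1; q ×1; r [bound] ×0
order of uses: q, g
typing: ill-typed: an application expects B but receives C -> A
summary: ordered ✗; linear ✗; affine ✗; relevant ✗; unrestricted ✗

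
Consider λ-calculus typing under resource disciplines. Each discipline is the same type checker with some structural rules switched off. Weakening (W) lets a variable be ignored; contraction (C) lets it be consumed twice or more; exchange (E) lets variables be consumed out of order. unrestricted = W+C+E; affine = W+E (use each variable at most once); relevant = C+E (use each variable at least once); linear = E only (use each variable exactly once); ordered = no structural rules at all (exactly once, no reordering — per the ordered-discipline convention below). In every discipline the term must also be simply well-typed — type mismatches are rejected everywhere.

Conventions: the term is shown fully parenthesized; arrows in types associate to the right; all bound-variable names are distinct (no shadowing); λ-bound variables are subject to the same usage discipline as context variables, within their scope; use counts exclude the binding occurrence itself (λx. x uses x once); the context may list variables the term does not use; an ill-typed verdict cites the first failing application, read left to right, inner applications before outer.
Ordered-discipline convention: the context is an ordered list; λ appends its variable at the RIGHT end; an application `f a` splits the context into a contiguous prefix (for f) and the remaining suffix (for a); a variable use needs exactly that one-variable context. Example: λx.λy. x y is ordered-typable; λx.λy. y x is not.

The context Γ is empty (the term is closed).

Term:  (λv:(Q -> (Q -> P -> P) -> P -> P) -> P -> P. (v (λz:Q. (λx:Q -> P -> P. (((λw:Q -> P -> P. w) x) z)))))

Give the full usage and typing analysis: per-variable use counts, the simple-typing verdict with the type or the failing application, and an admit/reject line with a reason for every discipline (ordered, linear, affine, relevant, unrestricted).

usage: v (bound)=1, z (bound)=1, x (bound)=1, w (bound)=1
left-to-right use order: v, w, x, z
typing: the term checks, with type ((Q -> (Q -> P -> P) -> P -> P) -> P -> P) -> P -> P
ordered: ✗ — no ordered split (uses run v, w, x, z)
linear: ✓ — exactly-once usage across v, z, x, w
affine: ✓ — none of v, z, x, w used more than once
relevant: ✓ — every one of v, z, x, w appears
unrestricted: ✓ — simply typable at ((Q -> (Q -> P -> P) -> P -> P) -> P -> P) -> P -> P; W, C, E all held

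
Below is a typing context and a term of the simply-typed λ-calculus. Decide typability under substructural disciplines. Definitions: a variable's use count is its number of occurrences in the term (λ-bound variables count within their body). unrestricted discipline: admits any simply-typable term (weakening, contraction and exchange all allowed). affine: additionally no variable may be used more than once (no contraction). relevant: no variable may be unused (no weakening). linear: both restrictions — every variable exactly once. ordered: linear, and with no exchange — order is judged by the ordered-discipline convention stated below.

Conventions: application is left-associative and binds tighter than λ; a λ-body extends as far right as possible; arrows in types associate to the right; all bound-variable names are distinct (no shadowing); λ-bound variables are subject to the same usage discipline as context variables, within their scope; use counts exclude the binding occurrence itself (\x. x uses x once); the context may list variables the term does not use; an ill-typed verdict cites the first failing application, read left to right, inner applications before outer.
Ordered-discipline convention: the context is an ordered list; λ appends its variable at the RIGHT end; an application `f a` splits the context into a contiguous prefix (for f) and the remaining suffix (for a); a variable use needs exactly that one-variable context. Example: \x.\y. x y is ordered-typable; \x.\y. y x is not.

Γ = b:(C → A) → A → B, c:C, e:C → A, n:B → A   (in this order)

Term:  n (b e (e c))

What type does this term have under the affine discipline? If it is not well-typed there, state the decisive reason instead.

not well-typed under affine — e ×2 used more than once (contraction)
counts: b: 1×; c: 1×; e: 2×; n: 1×
use order (left to right): n, b, e, e, c
typing: the term checks, with type A
per-discipline verdicts: ordered ✗; linear ✗; affine ✗; relevant ✓; unrestricted ✓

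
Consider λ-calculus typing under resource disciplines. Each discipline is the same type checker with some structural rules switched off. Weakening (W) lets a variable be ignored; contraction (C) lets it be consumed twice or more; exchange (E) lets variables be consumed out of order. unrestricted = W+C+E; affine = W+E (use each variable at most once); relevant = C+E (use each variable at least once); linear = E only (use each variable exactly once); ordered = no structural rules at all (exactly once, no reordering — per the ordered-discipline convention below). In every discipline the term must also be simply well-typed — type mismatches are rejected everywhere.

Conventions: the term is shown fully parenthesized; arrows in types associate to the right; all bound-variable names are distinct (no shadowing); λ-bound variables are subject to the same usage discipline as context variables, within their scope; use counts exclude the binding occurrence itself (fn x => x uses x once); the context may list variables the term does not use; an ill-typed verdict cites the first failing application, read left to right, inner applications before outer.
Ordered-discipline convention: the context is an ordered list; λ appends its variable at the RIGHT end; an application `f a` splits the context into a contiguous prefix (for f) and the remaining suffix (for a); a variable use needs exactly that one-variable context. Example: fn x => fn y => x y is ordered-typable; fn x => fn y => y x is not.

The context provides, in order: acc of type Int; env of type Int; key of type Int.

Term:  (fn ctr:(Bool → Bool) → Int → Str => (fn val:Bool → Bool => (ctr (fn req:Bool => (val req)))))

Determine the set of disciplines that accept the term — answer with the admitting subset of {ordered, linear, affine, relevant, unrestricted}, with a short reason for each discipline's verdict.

admitted in: affine, unrestricted
usage: acc: 0×; env: 0×; key: 0×; ctr (bound): 1×; val (bound): 1×; req (bound): 1×
use order (left to right): ctr, val, req
typing: well-typed — term : ((Bool → Bool) → Int → Str) → (Bool → Bool) → Int → Str
ordered: ✗, acc, env, key never used (weakening)
linear: ✗, acc, env, key never used (weakening)
affine: ✓, at most one use each (acc, env, key, ctr, val, req)
relevant: ✗, acc, env, key never used (weakening)
unrestricted: ✓, typability at ((Bool → Bool) → Int → Str) → (Bool → Bool) → Int → Str is all that's needed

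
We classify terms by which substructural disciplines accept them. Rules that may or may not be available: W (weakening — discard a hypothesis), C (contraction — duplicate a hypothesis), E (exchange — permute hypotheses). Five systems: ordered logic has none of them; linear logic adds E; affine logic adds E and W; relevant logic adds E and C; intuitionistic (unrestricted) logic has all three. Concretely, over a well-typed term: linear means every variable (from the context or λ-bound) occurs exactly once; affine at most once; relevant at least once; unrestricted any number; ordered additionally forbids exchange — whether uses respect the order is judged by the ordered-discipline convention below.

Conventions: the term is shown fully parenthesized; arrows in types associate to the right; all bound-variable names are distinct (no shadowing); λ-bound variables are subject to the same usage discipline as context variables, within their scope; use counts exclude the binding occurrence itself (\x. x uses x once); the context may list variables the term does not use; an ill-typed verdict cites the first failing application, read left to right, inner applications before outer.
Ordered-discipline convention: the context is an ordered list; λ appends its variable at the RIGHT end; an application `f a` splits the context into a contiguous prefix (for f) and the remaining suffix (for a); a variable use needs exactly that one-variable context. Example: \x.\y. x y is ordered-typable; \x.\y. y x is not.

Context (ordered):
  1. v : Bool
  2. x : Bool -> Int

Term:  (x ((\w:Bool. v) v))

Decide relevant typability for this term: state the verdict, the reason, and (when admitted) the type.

no — w left unused
counts: v=2; x=1; w (bound)=0
use order (left to right): x, v, v
typing: the term checks, with type Int
summary: ordered ✗; linear ✗; affine ✗; relevant ✗; unrestricted ✓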